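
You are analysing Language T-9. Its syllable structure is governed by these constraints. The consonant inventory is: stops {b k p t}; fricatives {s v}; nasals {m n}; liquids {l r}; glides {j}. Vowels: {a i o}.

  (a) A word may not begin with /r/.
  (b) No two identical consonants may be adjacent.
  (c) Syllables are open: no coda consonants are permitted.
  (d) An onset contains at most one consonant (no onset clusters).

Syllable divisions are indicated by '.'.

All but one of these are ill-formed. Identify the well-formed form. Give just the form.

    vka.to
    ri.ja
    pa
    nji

vka.to — violates constraint (d): syllable 1 onset /vk/ has 2 consonants (> 1) → ill-formed
ri.ja — violates constraint (a): word begins with /r/ → ill-formed
pa — σ1 onset /p/, coda /∅/ ok → well-formed
nji — violates constraint (d): syllable 1 onset /nj/ has 2 consonants (> 1) → ill-formed

pa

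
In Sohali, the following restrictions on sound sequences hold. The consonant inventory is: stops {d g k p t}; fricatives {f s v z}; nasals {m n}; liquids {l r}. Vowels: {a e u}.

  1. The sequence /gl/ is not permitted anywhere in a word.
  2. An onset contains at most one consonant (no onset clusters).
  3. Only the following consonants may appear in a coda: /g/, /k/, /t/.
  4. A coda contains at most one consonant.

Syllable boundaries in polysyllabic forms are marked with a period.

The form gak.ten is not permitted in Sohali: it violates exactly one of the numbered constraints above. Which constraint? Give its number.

gak.ten: syllable 2 coda contains /n/, which is not a licensed coda consonant.
This is a violation of constraint 3: "Only the following consonants may appear in a coda: /g/, /k/, /t/."
The remaining constraints (1, 2, 4) are satisfied.

3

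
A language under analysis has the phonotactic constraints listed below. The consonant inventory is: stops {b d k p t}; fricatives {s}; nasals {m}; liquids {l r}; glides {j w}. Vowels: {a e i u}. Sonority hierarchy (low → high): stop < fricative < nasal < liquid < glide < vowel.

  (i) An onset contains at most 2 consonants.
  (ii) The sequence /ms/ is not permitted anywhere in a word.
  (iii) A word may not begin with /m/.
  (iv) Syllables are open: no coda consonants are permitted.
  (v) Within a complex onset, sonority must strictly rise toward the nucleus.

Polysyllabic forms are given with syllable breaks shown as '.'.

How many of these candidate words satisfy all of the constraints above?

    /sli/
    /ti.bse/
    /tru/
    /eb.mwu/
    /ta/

/sli/ — σ1 onset /sl/ (2→4 rises), coda /∅/ ok → well-formed
/ti.bse/ — σ1 onset /t/, coda /∅/ ok; σ2 onset /bs/ (1→2 rises), coda /∅/ ok → well-formed
/tru/ — σ1 onset /tr/ (1→4 rises), coda /∅/ ok → well-formed
/eb.mwu/ — violates constraint (iv): syllable 1 coda /b/ has 1 consonant (> 0) → ill-formed
/ta/ — σ1 onset /t/, coda /∅/ ok → well-formed
Well-formed: /sli/, /ti.bse/, /tru/, /ta/ → 4.

4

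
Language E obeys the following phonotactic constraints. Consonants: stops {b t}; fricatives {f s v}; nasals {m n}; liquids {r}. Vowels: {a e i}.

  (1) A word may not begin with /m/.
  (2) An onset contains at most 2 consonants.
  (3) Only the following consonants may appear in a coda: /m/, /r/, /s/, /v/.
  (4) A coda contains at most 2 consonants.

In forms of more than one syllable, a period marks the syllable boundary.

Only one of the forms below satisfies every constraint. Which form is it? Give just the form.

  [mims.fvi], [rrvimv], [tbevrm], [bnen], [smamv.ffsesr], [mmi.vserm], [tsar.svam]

[tsar.svam]

[mims.fvi] — violates constraint 1: word begins with /m/ → ill-formed
[rrvimv] — violates constraint 2: syllable 1 onset /rrv/ has 3 consonants (> 2) → ill-formed
[tbevrm] — violates constraint 4: syllable 1 coda /vrm/ has 3 consonants (> 2) → ill-formed
[bnen] — violates constraint 3: syllable 1 coda contains /n/, which is not a licensed coda consonant → ill-formed
[smamv.ffsesr] — violates constraint 2: syllable 2 onset /ffs/ has 3 consonants (> 2) → ill-formed
[mmi.vserm] — violates constraint 1: word begins with /m/ → ill-formed
[tsar.svam] — σ1 onset /ts/ (2C), coda /r/ ok; σ2 onset /sv/ (2C), coda /m/ ok → well-formed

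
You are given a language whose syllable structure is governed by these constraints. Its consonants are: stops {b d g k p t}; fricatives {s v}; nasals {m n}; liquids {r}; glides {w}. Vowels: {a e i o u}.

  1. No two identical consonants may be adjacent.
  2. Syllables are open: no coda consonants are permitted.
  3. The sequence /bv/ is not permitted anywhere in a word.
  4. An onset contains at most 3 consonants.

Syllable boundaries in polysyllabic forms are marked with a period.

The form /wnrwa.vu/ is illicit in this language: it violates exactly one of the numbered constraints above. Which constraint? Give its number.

/wnrwa.vu/: syllable 1 onset /wnrw/ has 4 consonants (> 3).
This is a violation of constraint 4: "An onset contains at most 3 consonants."
The remaining constraints (1, 2, 3) are satisfied.

4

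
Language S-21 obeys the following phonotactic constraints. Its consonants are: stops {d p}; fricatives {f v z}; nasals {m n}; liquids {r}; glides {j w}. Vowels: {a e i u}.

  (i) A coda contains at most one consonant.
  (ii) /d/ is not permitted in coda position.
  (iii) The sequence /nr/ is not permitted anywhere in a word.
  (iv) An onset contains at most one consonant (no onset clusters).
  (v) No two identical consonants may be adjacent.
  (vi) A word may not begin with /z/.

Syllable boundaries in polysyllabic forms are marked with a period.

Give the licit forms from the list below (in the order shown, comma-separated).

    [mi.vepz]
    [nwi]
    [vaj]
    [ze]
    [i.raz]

[mi.vepz] — violates constraint (i): syllable 2 coda /pz/ has 2 consonants (> 1) → illicit
[nwi] — violates constraint (iv): syllable 1 onset /nw/ has 2 consonants (> 1) → illicit
[vaj] — σ1 onset /v/, coda /j/ ok → licit
[ze] — violates constraint (vi): word begins with /z/ → illicit
[i.raz] — σ1 onset /∅/, coda /∅/ ok; σ2 onset /r/, coda /z/ ok → licit

[vaj], [i.raz]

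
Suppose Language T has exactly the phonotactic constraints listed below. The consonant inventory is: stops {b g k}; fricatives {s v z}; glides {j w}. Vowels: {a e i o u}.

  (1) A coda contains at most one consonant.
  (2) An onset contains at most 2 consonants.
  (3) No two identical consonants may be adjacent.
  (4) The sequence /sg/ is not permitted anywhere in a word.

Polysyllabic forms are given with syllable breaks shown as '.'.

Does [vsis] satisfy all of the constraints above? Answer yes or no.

[vsis] — σ1 onset /vs/ (2C), coda /s/ ok → licit

yes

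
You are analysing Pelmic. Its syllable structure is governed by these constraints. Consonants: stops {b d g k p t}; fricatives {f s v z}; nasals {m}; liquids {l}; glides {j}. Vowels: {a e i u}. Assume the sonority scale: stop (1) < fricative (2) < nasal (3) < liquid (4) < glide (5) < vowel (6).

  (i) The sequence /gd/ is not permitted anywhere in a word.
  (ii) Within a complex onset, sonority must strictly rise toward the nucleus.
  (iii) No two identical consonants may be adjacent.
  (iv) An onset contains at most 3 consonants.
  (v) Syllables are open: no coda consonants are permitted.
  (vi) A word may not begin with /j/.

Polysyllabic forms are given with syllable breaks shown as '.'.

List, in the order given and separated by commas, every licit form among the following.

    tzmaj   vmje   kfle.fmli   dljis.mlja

tzmaj — violates constraint (v): syllable 1 coda /j/ has 1 consonant (> 0) → illicit
vmje — σ1 onset /vmj/ (2→3→5 rises), coda /∅/ ok → licit
kfle.fmli — σ1 onset /kfl/ (1→2→4 rises), coda /∅/ ok; σ2 onset /fml/ (2→3→4 rises), coda /∅/ ok → licit
dljis.mlja — violates constraint (v): syllable 1 coda /s/ has 1 consonant (> 0) → illicit

vmje, kfle.fmli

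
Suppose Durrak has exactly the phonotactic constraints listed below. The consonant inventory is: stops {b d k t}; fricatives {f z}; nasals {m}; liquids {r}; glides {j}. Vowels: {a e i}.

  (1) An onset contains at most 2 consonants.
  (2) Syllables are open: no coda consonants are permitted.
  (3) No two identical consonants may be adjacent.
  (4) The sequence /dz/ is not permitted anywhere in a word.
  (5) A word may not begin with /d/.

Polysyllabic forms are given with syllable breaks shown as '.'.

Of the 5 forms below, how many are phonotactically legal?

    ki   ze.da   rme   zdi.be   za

5

ki — σ1 onset /k/, coda /∅/ ok → phonotactically legal
ze.da — σ1 onset /z/, coda /∅/ ok; σ2 onset /d/, coda /∅/ ok → phonotactically legal
rme — σ1 onset /rm/ (2C), coda /∅/ ok → phonotactically legal
zdi.be — σ1 onset /zd/ (2C), coda /∅/ ok; σ2 onset /b/, coda /∅/ ok → phonotactically legal
za — σ1 onset /z/, coda /∅/ ok → phonotactically legal
Phonotactically legal: ki, ze.da, rme, zdi.be, za → 5.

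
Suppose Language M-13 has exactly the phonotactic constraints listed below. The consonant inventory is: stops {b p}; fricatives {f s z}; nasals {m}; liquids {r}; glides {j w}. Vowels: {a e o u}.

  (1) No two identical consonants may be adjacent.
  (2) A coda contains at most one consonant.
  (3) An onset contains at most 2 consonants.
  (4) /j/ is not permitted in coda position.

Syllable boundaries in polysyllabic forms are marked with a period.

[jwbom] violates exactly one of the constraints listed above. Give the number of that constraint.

3

[jwbom]: syllable 1 onset /jwb/ has 3 consonants (> 2).
This is a violation of constraint 3: "An onset contains at most 2 consonants."
The remaining constraints (1, 2, 4) are satisfied.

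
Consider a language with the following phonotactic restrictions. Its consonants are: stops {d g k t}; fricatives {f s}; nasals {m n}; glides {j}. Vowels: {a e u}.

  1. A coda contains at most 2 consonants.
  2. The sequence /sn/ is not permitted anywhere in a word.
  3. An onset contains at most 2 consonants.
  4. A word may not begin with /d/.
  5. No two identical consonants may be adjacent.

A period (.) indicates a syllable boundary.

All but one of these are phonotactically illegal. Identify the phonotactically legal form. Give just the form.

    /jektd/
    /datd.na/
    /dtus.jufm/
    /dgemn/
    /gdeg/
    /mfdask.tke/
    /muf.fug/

/jektd/ — violates constraint 1: syllable 1 coda /ktd/ has 3 consonants (> 2) → phonotactically illegal
/datd.na/ — violates constraint 4: word begins with /d/ → phonotactically illegal
/dtus.jufm/ — violates constraint 4: word begins with /d/ → phonotactically illegal
/dgemn/ — violates constraint 4: word begins with /d/ → phonotactically illegal
/gdeg/ — σ1 onset /gd/ (2C), coda /g/ ok → phonotactically legal
/mfdask.tke/ — violates constraint 3: syllable 1 onset /mfd/ has 3 consonants (> 2) → phonotactically illegal
/muf.fug/ — violates constraint 5: adjacent identical consonants /ff/ → phonotactically illegal

/gdeg/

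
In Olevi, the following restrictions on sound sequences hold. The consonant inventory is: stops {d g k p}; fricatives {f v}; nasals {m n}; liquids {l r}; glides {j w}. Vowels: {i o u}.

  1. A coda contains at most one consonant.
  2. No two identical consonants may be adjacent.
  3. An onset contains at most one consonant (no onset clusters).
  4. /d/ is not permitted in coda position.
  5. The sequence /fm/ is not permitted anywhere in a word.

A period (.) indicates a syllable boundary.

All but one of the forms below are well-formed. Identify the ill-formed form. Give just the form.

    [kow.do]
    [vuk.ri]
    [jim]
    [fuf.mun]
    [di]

[kow.do] — σ1 onset /k/, coda /w/ ok; σ2 onset /d/, coda /∅/ ok → well-formed
[vuk.ri] — σ1 onset /v/, coda /k/ ok; σ2 onset /r/, coda /∅/ ok → well-formed
[jim] — σ1 onset /j/, coda /m/ ok → well-formed
[fuf.mun] — violates constraint 5: contains banned sequence /fm/ → ill-formed
[di] — σ1 onset /d/, coda /∅/ ok → well-formed

[fuf.mun]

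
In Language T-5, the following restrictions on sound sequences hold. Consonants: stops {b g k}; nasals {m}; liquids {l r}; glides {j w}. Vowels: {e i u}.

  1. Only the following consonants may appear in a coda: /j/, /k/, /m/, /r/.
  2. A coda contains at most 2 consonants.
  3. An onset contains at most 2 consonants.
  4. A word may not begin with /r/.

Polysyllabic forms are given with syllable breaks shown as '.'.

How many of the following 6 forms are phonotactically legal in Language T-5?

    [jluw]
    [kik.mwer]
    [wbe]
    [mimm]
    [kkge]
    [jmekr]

[jluw] — violates constraint 1: syllable 1 coda contains /w/, which is not a licensed coda consonant → phonotactically illegal
[kik.mwer] — σ1 onset /k/, coda /k/ ok; σ2 onset /mw/ (2C), coda /r/ ok → phonotactically legal
[wbe] — σ1 onset /wb/ (2C), coda /∅/ ok → phonotactically legal
[mimm] — σ1 onset /m/, coda /mm/ (2C) ok → phonotactically legal
[kkge] — violates constraint 3: syllable 1 onset /kkg/ has 3 consonants (> 2) → phonotactically illegal
[jmekr] — σ1 onset /jm/ (2C), coda /kr/ (2C) ok → phonotactically legal
Phonotactically legal: [kik.mwer], [wbe], [mimm], [jmekr] → 4.

4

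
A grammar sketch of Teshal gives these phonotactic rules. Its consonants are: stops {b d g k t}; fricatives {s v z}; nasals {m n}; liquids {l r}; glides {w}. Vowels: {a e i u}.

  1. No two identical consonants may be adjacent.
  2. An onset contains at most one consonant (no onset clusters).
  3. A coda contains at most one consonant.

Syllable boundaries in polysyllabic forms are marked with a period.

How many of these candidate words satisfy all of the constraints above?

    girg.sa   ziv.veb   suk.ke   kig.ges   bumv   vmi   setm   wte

girg.sa — violates constraint 3: syllable 1 coda /rg/ has 2 consonants (> 1) → illicit
ziv.veb — violates constraint 1: adjacent identical consonants /vv/ → illicit
suk.ke — violates constraint 1: adjacent identical consonants /kk/ → illicit
kig.ges — violates constraint 1: adjacent identical consonants /gg/ → illicit
bumv — violates constraint 3: syllable 1 coda /mv/ has 2 consonants (> 1) → illicit
vmi — violates constraint 2: syllable 1 onset /vm/ has 2 consonants (> 1) → illicit
setm — violates constraint 3: syllable 1 coda /tm/ has 2 consonants (> 1) → illicit
wte — violates constraint 2: syllable 1 onset /wt/ has 2 consonants (> 1) → illicit
No form is licit → 0.

0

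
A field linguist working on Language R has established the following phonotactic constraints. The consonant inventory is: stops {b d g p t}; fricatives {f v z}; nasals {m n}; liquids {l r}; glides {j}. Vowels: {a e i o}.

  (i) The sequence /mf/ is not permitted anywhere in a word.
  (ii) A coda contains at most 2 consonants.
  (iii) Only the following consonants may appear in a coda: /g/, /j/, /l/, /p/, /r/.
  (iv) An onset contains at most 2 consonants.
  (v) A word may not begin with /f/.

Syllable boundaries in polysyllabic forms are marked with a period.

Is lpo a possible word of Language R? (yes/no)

lpo — σ1 onset /lp/ (2C), coda /∅/ ok → permitted

yes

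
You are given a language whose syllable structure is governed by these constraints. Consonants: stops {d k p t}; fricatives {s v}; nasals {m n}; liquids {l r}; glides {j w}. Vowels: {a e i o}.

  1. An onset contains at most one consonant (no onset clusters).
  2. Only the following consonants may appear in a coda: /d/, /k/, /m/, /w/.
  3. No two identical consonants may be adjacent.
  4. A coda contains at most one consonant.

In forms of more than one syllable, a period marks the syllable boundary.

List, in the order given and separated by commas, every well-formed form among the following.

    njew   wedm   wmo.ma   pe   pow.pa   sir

pe, pow.pa

njew — violates constraint 1: syllable 1 onset /nj/ has 2 consonants (> 1) → ill-formed
wedm — violates constraint 4: syllable 1 coda /dm/ has 2 consonants (> 1) → ill-formed
wmo.ma — violates constraint 1: syllable 1 onset /wm/ has 2 consonants (> 1) → ill-formed
pe — σ1 onset /p/, coda /∅/ ok → well-formed
pow.pa — σ1 onset /p/, coda /w/ ok; σ2 onset /p/, coda /∅/ ok → well-formed
sir — violates constraint 2: syllable 1 coda contains /r/, which is not a licensed coda consonant → ill-formed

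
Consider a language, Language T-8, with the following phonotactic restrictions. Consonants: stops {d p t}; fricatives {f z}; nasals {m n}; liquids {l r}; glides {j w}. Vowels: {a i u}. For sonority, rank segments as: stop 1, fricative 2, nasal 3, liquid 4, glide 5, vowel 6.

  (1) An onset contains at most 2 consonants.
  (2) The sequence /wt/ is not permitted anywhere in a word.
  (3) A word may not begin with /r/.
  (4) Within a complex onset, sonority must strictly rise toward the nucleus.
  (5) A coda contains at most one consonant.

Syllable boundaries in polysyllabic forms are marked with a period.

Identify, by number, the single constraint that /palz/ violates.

5

/palz/: syllable 1 coda /lz/ has 2 consonants (> 1).
This is a violation of constraint 5: "A coda contains at most one consonant."
The remaining constraints (1, 2, 3, 4) are satisfied.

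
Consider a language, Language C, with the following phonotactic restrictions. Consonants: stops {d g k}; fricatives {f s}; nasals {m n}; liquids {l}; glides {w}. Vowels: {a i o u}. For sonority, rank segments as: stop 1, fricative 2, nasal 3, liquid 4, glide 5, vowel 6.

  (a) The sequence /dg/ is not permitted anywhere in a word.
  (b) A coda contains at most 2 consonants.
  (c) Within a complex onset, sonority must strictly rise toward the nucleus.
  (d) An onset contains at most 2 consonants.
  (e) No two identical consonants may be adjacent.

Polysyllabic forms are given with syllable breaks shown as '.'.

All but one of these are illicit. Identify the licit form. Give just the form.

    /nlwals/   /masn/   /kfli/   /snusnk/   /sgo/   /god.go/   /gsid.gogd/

/masn/

/nlwals/ — violates constraint (d): syllable 1 onset /nlw/ has 3 consonants (> 2) → illicit
/masn/ — σ1 onset /m/, coda /sn/ (2C) ok → licit
/kfli/ — violates constraint (d): syllable 1 onset /kfl/ has 3 consonants (> 2) → illicit
/snusnk/ — violates constraint (b): syllable 1 coda /snk/ has 3 consonants (> 2) → illicit
/sgo/ — violates constraint (c): syllable 1 onset /sg/: /s/ (fricative, 2) → /g/ (stop, 1) does not rise → illicit
/god.go/ — violates constraint (a): contains banned sequence /dg/ → illicit
/gsid.gogd/ — violates constraint (a): contains banned sequence /dg/ → illicit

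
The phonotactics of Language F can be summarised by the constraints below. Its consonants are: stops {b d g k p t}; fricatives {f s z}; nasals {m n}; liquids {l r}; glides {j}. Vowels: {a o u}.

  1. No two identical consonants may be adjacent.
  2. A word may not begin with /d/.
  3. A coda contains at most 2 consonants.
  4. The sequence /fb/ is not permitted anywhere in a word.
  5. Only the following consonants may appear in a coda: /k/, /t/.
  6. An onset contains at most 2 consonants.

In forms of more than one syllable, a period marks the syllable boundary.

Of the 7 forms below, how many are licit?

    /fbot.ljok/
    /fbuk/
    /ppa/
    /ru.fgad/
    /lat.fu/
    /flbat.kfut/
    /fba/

1

/fbot.ljok/ — violates constraint 4: contains banned sequence /fb/ → illicit
/fbuk/ — violates constraint 4: contains banned sequence /fb/ → illicit
/ppa/ — violates constraint 1: adjacent identical consonants /pp/ → illicit
/ru.fgad/ — violates constraint 5: syllable 2 coda contains /d/, which is not a licensed coda consonant → illicit
/lat.fu/ — σ1 onset /l/, coda /t/ ok; σ2 onset /f/, coda /∅/ ok → licit
/flbat.kfut/ — violates constraint 6: syllable 1 onset /flb/ has 3 consonants (> 2) → illicit
/fba/ — violates constraint 4: contains banned sequence /fb/ → illicit
Licit: /lat.fu/ → 1.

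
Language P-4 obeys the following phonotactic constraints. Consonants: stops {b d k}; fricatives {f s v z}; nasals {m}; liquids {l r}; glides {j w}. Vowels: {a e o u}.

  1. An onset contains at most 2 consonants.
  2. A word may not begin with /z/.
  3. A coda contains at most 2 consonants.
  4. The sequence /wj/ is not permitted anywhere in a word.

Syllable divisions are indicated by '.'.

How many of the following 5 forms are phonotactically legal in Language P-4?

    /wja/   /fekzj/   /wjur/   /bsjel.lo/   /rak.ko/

/wja/ — violates constraint 4: contains banned sequence /wj/ → phonotactically illegal
/fekzj/ — violates constraint 3: syllable 1 coda /kzj/ has 3 consonants (> 2) → phonotactically illegal
/wjur/ — violates constraint 4: contains banned sequence /wj/ → phonotactically illegal
/bsjel.lo/ — violates constraint 1: syllable 1 onset /bsj/ has 3 consonants (> 2) → phonotactically illegal
/rak.ko/ — σ1 onset /r/, coda /k/ ok; σ2 onset /k/, coda /∅/ ok → phonotactically legal
Phonotactically legal: /rak.ko/ → 1.

1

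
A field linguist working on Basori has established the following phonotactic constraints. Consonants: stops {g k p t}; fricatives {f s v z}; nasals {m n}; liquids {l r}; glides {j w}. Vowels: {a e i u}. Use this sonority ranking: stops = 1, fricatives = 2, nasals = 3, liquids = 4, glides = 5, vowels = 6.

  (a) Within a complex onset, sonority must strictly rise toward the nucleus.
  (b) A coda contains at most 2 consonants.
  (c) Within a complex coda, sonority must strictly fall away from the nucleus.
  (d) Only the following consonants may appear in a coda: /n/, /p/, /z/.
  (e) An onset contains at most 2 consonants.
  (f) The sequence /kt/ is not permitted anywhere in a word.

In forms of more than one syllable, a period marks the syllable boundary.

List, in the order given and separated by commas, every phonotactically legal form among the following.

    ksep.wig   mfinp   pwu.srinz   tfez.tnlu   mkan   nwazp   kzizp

ksep.wig — violates constraint (d): syllable 2 coda contains /g/, which is not a licensed coda consonant → phonotactically illegal
mfinp — violates constraint (a): syllable 1 onset /mf/: /m/ (nasal, 3) → /f/ (fricative, 2) does not rise → phonotactically illegal
pwu.srinz — σ1 onset /pw/ (1→5 rises), coda /∅/ ok; σ2 onset /sr/ (2→4 rises), coda /nz/ (3→2 falls) ok → phonotactically legal
tfez.tnlu — violates constraint (e): syllable 2 onset /tnl/ has 3 consonants (> 2) → phonotactically illegal
mkan — violates constraint (a): syllable 1 onset /mk/: /m/ (nasal, 3) → /k/ (stop, 1) does not rise → phonotactically illegal
nwazp — σ1 onset /nw/ (3→5 rises), coda /zp/ (2→1 falls) ok → phonotactically legal
kzizp — σ1 onset /kz/ (1→2 rises), coda /zp/ (2→1 falls) ok → phonotactically legal

pwu.srinz, nwazp, kzizp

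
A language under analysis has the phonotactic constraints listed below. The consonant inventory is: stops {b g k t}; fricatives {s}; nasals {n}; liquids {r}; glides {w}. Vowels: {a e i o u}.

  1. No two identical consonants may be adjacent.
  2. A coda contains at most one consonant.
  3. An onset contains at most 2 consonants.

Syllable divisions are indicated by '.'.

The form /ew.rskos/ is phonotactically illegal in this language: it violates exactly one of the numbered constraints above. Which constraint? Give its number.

3

/ew.rskos/: syllable 2 onset /rsk/ has 3 consonants (> 2).
This is a violation of constraint 3: "An onset contains at most 2 consonants."
The remaining constraints (1, 2) are satisfied.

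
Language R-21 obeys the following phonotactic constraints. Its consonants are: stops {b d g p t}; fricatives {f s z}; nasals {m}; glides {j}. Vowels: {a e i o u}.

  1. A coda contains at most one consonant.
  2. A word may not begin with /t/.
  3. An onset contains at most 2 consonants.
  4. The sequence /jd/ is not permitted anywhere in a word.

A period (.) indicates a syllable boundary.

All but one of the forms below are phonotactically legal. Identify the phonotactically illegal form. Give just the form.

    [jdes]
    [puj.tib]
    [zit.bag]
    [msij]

[jdes]

[jdes] — violates constraint 4: contains banned sequence /jd/ → phonotactically illegal
[puj.tib] — σ1 onset /p/, coda /j/ ok; σ2 onset /t/, coda /b/ ok → phonotactically legal
[zit.bag] — σ1 onset /z/, coda /t/ ok; σ2 onset /b/, coda /g/ ok → phonotactically legal
[msij] — σ1 onset /ms/ (2C), coda /j/ ok → phonotactically legal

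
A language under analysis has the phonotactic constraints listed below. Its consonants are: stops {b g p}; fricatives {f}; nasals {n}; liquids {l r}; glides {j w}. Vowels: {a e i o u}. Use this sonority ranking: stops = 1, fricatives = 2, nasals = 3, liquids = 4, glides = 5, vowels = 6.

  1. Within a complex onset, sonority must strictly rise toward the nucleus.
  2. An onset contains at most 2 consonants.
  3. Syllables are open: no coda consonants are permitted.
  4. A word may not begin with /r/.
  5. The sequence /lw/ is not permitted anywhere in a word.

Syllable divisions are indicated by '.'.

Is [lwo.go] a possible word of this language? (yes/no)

[lwo.go] — violates constraint 5: contains banned sequence /lw/ → phonotactically illegal

no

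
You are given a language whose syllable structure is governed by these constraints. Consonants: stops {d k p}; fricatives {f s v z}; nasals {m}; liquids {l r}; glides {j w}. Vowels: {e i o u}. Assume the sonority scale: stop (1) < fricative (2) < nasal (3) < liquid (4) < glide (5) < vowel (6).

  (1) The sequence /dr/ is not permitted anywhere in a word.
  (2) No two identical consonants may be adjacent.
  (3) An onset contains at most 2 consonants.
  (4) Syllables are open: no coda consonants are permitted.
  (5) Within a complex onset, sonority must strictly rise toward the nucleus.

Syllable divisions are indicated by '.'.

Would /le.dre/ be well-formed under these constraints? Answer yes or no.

no

/le.dre/ — violates constraint 1: contains banned sequence /dr/ → ill-formed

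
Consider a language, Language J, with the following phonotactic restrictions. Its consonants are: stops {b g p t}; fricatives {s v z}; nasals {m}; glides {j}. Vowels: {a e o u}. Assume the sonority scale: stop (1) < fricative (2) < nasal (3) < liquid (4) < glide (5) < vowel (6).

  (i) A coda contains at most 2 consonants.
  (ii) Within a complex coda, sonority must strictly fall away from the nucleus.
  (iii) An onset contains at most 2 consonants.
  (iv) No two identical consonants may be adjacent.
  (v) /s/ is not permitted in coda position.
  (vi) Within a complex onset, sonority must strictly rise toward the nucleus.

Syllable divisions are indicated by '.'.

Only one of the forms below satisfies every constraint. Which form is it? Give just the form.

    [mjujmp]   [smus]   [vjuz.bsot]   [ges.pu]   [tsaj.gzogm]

[vjuz.bsot]

[mjujmp] — violates constraint (i): syllable 1 coda /jmp/ has 3 consonants (> 2) → illicit
[smus] — violates constraint (v): syllable 1 coda contains /s/ → illicit
[vjuz.bsot] — σ1 onset /vj/ (2→5 rises), coda /z/ ok; σ2 onset /bs/ (1→2 rises), coda /t/ ok → licit
[ges.pu] — violates constraint (v): syllable 1 coda contains /s/ → illicit
[tsaj.gzogm] — violates constraint (ii): syllable 2 coda /gm/: /g/ (stop, 1) → /m/ (nasal, 3) does not fall → illicit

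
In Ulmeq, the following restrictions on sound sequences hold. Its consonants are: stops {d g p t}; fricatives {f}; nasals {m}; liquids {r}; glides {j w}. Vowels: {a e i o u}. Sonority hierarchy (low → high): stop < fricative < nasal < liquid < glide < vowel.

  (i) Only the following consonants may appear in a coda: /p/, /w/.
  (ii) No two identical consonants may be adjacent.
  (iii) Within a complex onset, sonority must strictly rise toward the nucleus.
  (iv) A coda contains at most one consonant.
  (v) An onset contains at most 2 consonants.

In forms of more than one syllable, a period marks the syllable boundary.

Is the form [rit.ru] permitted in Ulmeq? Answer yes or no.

no

[rit.ru] — violates constraint (i): syllable 1 coda contains /t/, which is not a licensed coda consonant → not permitted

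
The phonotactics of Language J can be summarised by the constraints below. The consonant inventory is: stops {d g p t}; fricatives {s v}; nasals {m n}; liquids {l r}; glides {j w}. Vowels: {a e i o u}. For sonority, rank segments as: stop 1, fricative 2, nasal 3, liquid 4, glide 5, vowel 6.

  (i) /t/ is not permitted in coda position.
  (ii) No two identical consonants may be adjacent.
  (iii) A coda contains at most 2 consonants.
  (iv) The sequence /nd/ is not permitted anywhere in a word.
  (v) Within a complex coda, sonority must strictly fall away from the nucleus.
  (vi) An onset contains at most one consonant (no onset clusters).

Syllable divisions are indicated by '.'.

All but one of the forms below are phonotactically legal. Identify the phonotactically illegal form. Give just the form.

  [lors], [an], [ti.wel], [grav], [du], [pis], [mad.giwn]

[lors] — σ1 onset /l/, coda /rs/ (4→2 falls) ok → phonotactically legal
[an] — σ1 onset /∅/, coda /n/ ok → phonotactically legal
[ti.wel] — σ1 onset /t/, coda /∅/ ok; σ2 onset /w/, coda /l/ ok → phonotactically legal
[grav] — violates constraint (vi): syllable 1 onset /gr/ has 2 consonants (> 1) → phonotactically illegal
[du] — σ1 onset /d/, coda /∅/ ok → phonotactically legal
[pis] — σ1 onset /p/, coda /s/ ok → phonotactically legal
[mad.giwn] — σ1 onset /m/, coda /d/ ok; σ2 onset /g/, coda /wn/ (5→3 falls) ok → phonotactically legal

[grav]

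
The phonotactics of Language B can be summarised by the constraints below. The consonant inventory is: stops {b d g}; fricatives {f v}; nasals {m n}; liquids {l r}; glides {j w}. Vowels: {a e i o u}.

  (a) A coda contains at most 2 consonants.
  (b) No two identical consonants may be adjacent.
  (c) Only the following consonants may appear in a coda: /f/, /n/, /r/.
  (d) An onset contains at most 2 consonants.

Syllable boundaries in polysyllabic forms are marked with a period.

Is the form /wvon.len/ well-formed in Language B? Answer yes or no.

/wvon.len/ — σ1 onset /wv/ (2C), coda /n/ ok; σ2 onset /l/, coda /n/ ok → well-formed

yes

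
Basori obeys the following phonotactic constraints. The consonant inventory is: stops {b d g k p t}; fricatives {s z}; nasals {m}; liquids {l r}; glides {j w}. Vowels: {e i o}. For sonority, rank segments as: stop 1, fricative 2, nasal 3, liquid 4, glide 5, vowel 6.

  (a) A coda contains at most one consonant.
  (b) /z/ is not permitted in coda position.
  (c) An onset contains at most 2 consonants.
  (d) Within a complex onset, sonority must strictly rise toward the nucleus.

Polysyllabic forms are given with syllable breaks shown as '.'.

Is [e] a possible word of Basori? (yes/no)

[e] — σ1 onset /∅/, coda /∅/ ok → phonotactically legal

yes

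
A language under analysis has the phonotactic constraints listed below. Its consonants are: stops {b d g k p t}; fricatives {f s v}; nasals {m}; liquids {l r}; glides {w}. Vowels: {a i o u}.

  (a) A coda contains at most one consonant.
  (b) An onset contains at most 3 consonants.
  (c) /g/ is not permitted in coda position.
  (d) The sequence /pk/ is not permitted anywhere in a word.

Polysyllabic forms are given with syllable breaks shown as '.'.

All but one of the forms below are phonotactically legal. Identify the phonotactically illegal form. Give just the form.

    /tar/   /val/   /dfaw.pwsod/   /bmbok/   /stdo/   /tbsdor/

/tbsdor/

/tar/ — σ1 onset /t/, coda /r/ ok → phonotactically legal
/val/ — σ1 onset /v/, coda /l/ ok → phonotactically legal
/dfaw.pwsod/ — σ1 onset /df/ (2C), coda /w/ ok; σ2 onset /pws/ (3C), coda /d/ ok → phonotactically legal
/bmbok/ — σ1 onset /bmb/ (3C), coda /k/ ok → phonotactically legal
/stdo/ — σ1 onset /std/ (3C), coda /∅/ ok → phonotactically legal
/tbsdor/ — violates constraint (b): syllable 1 onset /tbsd/ has 4 consonants (> 3) → phonotactically illegal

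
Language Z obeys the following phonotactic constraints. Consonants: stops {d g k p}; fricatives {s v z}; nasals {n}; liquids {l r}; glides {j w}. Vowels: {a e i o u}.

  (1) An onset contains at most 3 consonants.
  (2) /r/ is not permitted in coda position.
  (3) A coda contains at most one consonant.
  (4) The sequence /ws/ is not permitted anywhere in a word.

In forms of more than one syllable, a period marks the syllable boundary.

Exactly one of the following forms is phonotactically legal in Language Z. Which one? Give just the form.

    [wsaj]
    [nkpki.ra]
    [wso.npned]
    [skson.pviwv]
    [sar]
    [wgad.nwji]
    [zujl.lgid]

[wgad.nwji]

[wsaj] — violates constraint 4: contains banned sequence /ws/ → phonotactically illegal
[nkpki.ra] — violates constraint 1: syllable 1 onset /nkpk/ has 4 consonants (> 3) → phonotactically illegal
[wso.npned] — violates constraint 4: contains banned sequence /ws/ → phonotactically illegal
[skson.pviwv] — violates constraint 3: syllable 2 coda /wv/ has 2 consonants (> 1) → phonotactically illegal
[sar] — violates constraint 2: syllable 1 coda contains /r/ → phonotactically illegal
[wgad.nwji] — σ1 onset /wg/ (2C), coda /d/ ok; σ2 onset /nwj/ (3C), coda /∅/ ok → phonotactically legal
[zujl.lgid] — violates constraint 3: syllable 1 coda /jl/ has 2 consonants (> 1) → phonotactically illegal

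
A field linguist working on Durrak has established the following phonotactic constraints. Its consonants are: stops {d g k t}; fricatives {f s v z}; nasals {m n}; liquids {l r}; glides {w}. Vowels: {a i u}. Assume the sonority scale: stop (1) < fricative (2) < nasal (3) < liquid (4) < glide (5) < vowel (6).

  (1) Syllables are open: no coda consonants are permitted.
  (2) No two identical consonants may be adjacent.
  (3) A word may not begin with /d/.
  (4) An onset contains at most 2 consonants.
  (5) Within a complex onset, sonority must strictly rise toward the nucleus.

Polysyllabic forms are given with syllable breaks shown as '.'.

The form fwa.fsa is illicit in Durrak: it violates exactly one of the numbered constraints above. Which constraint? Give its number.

5

fwa.fsa: syllable 2 onset /fs/: /f/ (fricative, 2) → /s/ (fricative, 2) does not rise.
This is a violation of constraint 5: "Within a complex onset, sonority must strictly rise toward the nucleus."
The remaining constraints (1, 2, 3, 4) are satisfied.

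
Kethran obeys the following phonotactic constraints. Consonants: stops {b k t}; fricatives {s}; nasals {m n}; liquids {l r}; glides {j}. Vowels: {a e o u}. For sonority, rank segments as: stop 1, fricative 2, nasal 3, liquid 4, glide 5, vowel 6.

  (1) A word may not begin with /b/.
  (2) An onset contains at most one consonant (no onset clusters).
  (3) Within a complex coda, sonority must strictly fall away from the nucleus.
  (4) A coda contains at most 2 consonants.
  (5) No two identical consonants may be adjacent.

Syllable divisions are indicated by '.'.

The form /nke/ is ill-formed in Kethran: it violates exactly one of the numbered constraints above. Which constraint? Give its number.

2

/nke/: syllable 1 onset /nk/ has 2 consonants (> 1).
This is a violation of constraint 2: "An onset contains at most one consonant (no onset clusters)."
The remaining constraints (1, 3, 4, 5) are satisfied.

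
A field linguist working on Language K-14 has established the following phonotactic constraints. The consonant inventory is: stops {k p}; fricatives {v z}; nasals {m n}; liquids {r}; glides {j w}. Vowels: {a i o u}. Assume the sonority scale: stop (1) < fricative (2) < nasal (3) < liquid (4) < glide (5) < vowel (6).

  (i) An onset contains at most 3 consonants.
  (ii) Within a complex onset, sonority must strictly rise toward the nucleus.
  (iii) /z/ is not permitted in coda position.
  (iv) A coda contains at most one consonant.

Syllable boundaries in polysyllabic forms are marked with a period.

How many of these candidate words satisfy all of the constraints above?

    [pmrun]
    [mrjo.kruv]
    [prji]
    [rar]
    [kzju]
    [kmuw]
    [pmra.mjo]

7

[pmrun] — σ1 onset /pmr/ (1→3→4 rises), coda /n/ ok → well-formed
[mrjo.kruv] — σ1 onset /mrj/ (3→4→5 rises), coda /∅/ ok; σ2 onset /kr/ (1→4 rises), coda /v/ ok → well-formed
[prji] — σ1 onset /prj/ (1→4→5 rises), coda /∅/ ok → well-formed
[rar] — σ1 onset /r/, coda /r/ ok → well-formed
[kzju] — σ1 onset /kzj/ (1→2→5 rises), coda /∅/ ok → well-formed
[kmuw] — σ1 onset /km/ (1→3 rises), coda /w/ ok → well-formed
[pmra.mjo] — σ1 onset /pmr/ (1→3→4 rises), coda /∅/ ok; σ2 onset /mj/ (3→5 rises), coda /∅/ ok → well-formed
Well-formed: [pmrun], [mrjo.kruv], [prji], [rar], [kzju], [kmuw], [pmra.mjo] → 7.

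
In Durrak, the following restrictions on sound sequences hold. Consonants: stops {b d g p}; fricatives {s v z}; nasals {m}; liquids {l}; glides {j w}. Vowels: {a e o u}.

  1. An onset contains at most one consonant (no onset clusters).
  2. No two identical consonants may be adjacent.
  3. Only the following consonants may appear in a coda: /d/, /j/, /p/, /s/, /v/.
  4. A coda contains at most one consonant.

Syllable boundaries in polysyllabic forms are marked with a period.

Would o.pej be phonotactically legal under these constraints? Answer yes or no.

yes

o.pej — σ1 onset /∅/, coda /∅/ ok; σ2 onset /p/, coda /j/ ok → phonotactically legal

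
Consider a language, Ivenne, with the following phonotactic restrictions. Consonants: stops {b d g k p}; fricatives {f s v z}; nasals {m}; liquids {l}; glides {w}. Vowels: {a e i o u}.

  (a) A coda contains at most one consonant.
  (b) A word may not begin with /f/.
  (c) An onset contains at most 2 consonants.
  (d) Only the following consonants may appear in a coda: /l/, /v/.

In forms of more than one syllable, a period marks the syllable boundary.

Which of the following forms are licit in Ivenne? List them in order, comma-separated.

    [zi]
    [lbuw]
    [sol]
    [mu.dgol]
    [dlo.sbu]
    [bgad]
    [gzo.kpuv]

[zi] — σ1 onset /z/, coda /∅/ ok → licit
[lbuw] — violates constraint (d): syllable 1 coda contains /w/, which is not a licensed coda consonant → illicit
[sol] — σ1 onset /s/, coda /l/ ok → licit
[mu.dgol] — σ1 onset /m/, coda /∅/ ok; σ2 onset /dg/ (2C), coda /l/ ok → licit
[dlo.sbu] — σ1 onset /dl/ (2C), coda /∅/ ok; σ2 onset /sb/ (2C), coda /∅/ ok → licit
[bgad] — violates constraint (d): syllable 1 coda contains /d/, which is not a licensed coda consonant → illicit
[gzo.kpuv] — σ1 onset /gz/ (2C), coda /∅/ ok; σ2 onset /kp/ (2C), coda /v/ ok → licit

[zi], [sol], [mu.dgol], [dlo.sbu], [gzo.kpuv]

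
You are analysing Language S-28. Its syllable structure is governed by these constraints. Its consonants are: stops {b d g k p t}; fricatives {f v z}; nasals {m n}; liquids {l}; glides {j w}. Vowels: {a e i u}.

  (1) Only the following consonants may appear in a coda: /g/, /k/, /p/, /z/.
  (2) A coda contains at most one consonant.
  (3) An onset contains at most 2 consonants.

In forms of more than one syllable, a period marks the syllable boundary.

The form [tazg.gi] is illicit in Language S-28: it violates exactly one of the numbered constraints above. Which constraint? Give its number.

2

[tazg.gi]: syllable 1 coda /zg/ has 2 consonants (> 1).
This is a violation of constraint 2: "A coda contains at most one consonant."
The remaining constraints (1, 3) are satisfied.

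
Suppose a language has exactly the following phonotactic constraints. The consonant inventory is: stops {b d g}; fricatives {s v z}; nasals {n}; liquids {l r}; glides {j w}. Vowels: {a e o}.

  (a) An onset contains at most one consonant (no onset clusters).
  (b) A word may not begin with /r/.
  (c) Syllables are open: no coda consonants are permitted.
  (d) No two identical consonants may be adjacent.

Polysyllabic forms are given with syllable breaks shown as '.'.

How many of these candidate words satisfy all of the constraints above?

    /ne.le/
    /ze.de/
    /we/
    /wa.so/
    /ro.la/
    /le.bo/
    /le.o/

/ne.le/ — σ1 onset /n/, coda /∅/ ok; σ2 onset /l/, coda /∅/ ok → phonotactically legal
/ze.de/ — σ1 onset /z/, coda /∅/ ok; σ2 onset /d/, coda /∅/ ok → phonotactically legal
/we/ — σ1 onset /w/, coda /∅/ ok → phonotactically legal
/wa.so/ — σ1 onset /w/, coda /∅/ ok; σ2 onset /s/, coda /∅/ ok → phonotactically legal
/ro.la/ — violates constraint (b): word begins with /r/ → phonotactically illegal
/le.bo/ — σ1 onset /l/, coda /∅/ ok; σ2 onset /b/, coda /∅/ ok → phonotactically legal
/le.o/ — σ1 onset /l/, coda /∅/ ok; σ2 onset /∅/, coda /∅/ ok → phonotactically legal
Phonotactically legal: /ne.le/, /ze.de/, /we/, /wa.so/, /le.bo/, /le.o/ → 6.

6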